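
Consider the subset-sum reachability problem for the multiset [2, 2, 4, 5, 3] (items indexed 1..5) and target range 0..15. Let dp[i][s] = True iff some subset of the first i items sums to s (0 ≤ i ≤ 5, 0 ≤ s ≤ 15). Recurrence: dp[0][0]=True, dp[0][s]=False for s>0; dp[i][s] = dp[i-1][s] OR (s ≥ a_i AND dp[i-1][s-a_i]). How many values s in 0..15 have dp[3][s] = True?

i\s   0   1   2   3   4   5   6   7   8   9  10  11  12  13  14  15
  0   T   F   F   F   F   F   F   F   F   F   F   F   F   F   F   F
  1   T   F   T   F   F   F   F   F   F   F   F   F   F   F   F   F
  2   T   F   T   F   T   F   F   F   F   F   F   F   F   F   F   F
  3   T   F   T   F   T   F   T   F   T   F   F   F   F   F   F   F
  4   T   F   T   F   T   T   T   T   T   T   F   T   F   T   F   F
  5   T   F   T   T   T   T   T   T   T   T   T   T   T   T   T   F

5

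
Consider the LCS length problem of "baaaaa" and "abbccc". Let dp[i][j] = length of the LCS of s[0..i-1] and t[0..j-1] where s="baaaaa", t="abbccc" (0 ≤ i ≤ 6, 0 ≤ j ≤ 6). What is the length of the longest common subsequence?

1

   ''  a  b  b  c  c  c
''  0  0  0  0  0  0  0
 b  0  0  1  1  1  1  1
 a  0  1  1  1  1  1  1
 a  0  1  1  1  1  1  1
 a  0  1  1  1  1  1  1
 a  0  1  1  1  1  1  1
 a  0  1  1  1  1  1  1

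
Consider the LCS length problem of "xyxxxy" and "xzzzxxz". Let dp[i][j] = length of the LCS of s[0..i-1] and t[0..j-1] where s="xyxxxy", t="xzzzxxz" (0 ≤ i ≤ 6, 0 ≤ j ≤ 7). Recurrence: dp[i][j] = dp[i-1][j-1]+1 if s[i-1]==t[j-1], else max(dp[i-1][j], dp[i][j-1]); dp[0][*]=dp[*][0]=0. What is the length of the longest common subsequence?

   ''  x  z  z  z  x  x  z
''  0  0  0  0  0  0  0  0
 x  0  1  1  1  1  1  1  1
 y  0  1  1  1  1  1  1  1
 x  0  1  1  1  1  2  2  2
 x  0  1  1  1  1  2  3  3
 x  0  1  1  1  1  2  3  3
 y  0  1  1  1  1  2  3  3

3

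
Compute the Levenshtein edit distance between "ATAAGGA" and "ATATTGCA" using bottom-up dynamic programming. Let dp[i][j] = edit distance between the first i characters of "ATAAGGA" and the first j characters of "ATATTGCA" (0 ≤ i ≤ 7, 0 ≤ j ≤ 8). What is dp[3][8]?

5

   ''  A  T  A  T  T  G  C  A
''  0  1  2  3  4  5  6  7  8
 A  1  0  1  2  3  4  5  6  7
 T  2  1  0  1  2  3  4  5  6
 A  3  2  1  0  1  2  3  4  5
 A  4  3  2  1  1  2  3  4  4
 G  5  4  3  2  2  2  2  3  4
 G  6  5  4  3  3  3  2  3  4
 A  7  6  5  4  4  4  3  3  3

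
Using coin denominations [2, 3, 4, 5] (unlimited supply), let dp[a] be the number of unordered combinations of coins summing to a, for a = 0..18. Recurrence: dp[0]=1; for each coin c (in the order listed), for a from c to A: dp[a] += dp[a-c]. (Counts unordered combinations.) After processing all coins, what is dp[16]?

after  coin     0     1     2     3     4     5     6     7     8     9    10    11    12    13    14    15    16    17    18
          2     1     0     1     0     1     0     1     0     1     0     1     0     1     0     1     0     1     0     1
          3     1     0     1     1     1     1     2     1     2     2     2     2     3     2     3     3     3     3     4
          4     1     0     1     1     2     1     3     2     4     3     5     4     7     5     8     7    10     8    12
          5     1     0     1     1     2     2     3     3     5     5     7     7    10    10    13    14    17    18    22

17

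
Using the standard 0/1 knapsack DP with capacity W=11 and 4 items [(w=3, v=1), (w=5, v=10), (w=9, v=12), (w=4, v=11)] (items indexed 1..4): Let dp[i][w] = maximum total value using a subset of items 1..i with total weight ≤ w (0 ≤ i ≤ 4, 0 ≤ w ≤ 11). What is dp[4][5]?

11

i\w   0   1   2   3   4   5   6   7   8   9  10  11
  0   0   0   0   0   0   0   0   0   0   0   0   0
  1   0   0   0   1   1   1   1   1   1   1   1   1
  2   0   0   0   1   1  10  10  10  11  11  11  11
  3   0   0   0   1   1  10  10  10  11  12  12  12
  4   0   0   0   1  11  11  11  12  12  21  21  21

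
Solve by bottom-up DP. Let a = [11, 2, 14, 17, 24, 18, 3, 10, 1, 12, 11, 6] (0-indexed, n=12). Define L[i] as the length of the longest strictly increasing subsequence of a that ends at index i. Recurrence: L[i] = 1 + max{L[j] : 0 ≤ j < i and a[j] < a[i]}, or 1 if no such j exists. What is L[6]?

2

   i    0    1    2    3    4    5    6    7    8    9   10   11
a[i]   11    2   14   17   24   18    3   10    1   12   11    6
L[i]    1    1    2    3    4    4    2    3    1    4    4    3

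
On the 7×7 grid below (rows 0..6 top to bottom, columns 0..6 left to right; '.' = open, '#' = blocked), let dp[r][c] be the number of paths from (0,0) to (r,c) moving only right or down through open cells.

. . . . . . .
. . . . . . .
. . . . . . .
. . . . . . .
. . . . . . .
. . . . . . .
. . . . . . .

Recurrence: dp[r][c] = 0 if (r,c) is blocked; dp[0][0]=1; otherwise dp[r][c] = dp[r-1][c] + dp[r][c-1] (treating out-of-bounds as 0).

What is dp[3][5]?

56

r\c   0   1   2   3   4   5   6
  0   1   1   1   1   1   1   1
  1   1   2   3   4   5   6   7
  2   1   3   6  10  15  21  28
  3   1   4  10  20  35  56  84
  4   1   5  15  35  70 126 210
  5   1   6  21  56 126 252 462
  6   1   7  28  84 210 462 924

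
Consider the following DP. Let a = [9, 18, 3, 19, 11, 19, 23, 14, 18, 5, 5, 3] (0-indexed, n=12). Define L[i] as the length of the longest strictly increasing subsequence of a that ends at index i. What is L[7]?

   i    0    1    2    3    4    5    6    7    8    9   10   11
a[i]    9   18    3   19   11   19   23   14   18    5    5    3
L[i]    1    2    1    3    2    3    4    3    4    2    2    1

3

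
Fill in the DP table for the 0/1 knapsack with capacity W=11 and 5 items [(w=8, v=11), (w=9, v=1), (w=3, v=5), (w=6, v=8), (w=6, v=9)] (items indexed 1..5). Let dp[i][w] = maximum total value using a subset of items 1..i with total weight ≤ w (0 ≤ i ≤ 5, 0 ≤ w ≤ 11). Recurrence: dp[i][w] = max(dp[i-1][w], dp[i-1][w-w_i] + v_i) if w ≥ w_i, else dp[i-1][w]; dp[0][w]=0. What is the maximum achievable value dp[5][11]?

16

i\w   0   1   2   3   4   5   6   7   8   9  10  11
  0   0   0   0   0   0   0   0   0   0   0   0   0
  1   0   0   0   0   0   0   0   0  11  11  11  11
  2   0   0   0   0   0   0   0   0  11  11  11  11
  3   0   0   0   5   5   5   5   5  11  11  11  16
  4   0   0   0   5   5   5   8   8  11  13  13  16
  5   0   0   0   5   5   5   9   9  11  14  14  16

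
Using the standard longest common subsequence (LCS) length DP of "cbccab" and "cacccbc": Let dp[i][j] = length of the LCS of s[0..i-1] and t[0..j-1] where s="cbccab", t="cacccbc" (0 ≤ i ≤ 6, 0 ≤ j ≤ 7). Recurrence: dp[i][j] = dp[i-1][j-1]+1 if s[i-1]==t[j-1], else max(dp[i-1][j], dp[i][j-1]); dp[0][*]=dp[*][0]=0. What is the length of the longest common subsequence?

   ''  c  a  c  c  c  b  c
''  0  0  0  0  0  0  0  0
 c  0  1  1  1  1  1  1  1
 b  0  1  1  1  1  1  2  2
 c  0  1  1  2  2  2  2  3
 c  0  1  1  2  3  3  3  3
 a  0  1  2  2  3  3  3  3
 b  0  1  2  2  3  3  4  4

4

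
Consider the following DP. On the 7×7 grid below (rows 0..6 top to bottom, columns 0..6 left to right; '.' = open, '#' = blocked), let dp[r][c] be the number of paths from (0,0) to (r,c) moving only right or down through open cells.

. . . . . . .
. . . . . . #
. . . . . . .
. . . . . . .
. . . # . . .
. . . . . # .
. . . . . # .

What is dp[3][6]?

r\c   0   1   2   3   4   5   6
  0   1   1   1   1   1   1   1
  1   1   2   3   4   5   6   0
  2   1   3   6  10  15  21  21
  3   1   4  10  20  35  56  77
  4   1   5  15   0  35  91 168
  5   1   6  21  21  56   0 168
  6   1   7  28  49 105   0 168

77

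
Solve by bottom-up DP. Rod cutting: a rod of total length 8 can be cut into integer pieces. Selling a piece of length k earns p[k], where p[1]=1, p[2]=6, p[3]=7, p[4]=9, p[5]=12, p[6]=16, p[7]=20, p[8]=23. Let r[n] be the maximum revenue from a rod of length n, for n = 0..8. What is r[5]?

13

   n    0    1    2    3    4    5    6    7    8
r[n]    0    1    6    7   12   13   18   20   24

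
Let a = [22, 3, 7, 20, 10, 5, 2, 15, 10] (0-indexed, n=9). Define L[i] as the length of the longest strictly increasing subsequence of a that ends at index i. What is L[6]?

1

   i    0    1    2    3    4    5    6    7    8
a[i]   22    3    7   20   10    5    2   15   10
L[i]    1    1    2    3    3    2    1    4    3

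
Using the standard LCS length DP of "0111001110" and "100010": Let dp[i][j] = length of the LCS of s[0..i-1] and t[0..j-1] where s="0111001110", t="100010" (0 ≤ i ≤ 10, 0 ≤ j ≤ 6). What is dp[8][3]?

   ''  1  0  0  0  1  0
''  0  0  0  0  0  0  0
 0  0  0  1  1  1  1  1
 1  0  1  1  1  1  2  2
 1  0  1  1  1  1  2  2
 1  0  1  1  1  1  2  2
 0  0  1  2  2  2  2  3
 0  0  1  2  3  3  3  3
 1  0  1  2  3  3  4  4
 1  0  1  2  3  3  4  4
 1  0  1  2  3  3  4  4
 0  0  1  2  3  4  4  5

3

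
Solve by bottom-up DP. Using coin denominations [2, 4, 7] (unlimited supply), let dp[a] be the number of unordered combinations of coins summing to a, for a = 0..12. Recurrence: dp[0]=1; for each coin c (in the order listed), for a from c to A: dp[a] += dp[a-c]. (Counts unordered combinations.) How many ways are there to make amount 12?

4

after  coin     0     1     2     3     4     5     6     7     8     9    10    11    12
          2     1     0     1     0     1     0     1     0     1     0     1     0     1
          4     1     0     1     0     2     0     2     0     3     0     3     0     4
          7     1     0     1     0     2     0     2     1     3     1     3     2     4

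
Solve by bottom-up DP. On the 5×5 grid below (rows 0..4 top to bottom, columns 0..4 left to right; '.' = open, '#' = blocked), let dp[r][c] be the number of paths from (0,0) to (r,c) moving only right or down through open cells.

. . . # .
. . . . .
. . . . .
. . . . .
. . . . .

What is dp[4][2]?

15

r\c   0   1   2   3   4
  0   1   1   1   0   0
  1   1   2   3   3   3
  2   1   3   6   9  12
  3   1   4  10  19  31
  4   1   5  15  34  65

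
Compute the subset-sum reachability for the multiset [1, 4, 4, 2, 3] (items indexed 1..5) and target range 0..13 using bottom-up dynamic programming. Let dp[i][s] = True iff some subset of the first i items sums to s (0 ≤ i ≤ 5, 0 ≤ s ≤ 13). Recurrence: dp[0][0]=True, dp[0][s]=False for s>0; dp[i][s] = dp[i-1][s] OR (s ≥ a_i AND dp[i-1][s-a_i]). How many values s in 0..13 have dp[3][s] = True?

i\s   0   1   2   3   4   5   6   7   8   9  10  11  12  13
  0   T   F   F   F   F   F   F   F   F   F   F   F   F   F
  1   T   T   F   F   F   F   F   F   F   F   F   F   F   F
  2   T   T   F   F   T   T   F   F   F   F   F   F   F   F
  3   T   T   F   F   T   T   F   F   T   T   F   F   F   F
  4   T   T   T   T   T   T   T   T   T   T   T   T   F   F
  5   T   T   T   T   T   T   T   T   T   T   T   T   T   T

6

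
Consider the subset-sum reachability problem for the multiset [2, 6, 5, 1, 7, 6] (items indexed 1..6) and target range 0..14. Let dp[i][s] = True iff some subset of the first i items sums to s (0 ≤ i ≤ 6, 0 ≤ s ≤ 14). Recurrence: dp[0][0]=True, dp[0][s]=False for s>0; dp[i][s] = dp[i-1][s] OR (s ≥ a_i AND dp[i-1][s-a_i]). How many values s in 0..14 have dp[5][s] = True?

14

i\s   0   1   2   3   4   5   6   7   8   9  10  11  12  13  14
  0   T   F   F   F   F   F   F   F   F   F   F   F   F   F   F
  1   T   F   T   F   F   F   F   F   F   F   F   F   F   F   F
  2   T   F   T   F   F   F   T   F   T   F   F   F   F   F   F
  3   T   F   T   F   F   T   T   T   T   F   F   T   F   T   F
  4   T   T   T   T   F   T   T   T   T   T   F   T   T   T   T
  5   T   T   T   T   F   T   T   T   T   T   T   T   T   T   T
  6   T   T   T   T   F   T   T   T   T   T   T   T   T   T   T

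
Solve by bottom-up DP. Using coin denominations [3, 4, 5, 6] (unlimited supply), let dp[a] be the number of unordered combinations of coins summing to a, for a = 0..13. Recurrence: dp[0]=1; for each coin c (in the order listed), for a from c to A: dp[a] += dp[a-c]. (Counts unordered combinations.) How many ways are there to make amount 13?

after  coin     0     1     2     3     4     5     6     7     8     9    10    11    12    13
          3     1     0     0     1     0     0     1     0     0     1     0     0     1     0
          4     1     0     0     1     1     0     1     1     1     1     1     1     2     1
          5     1     0     0     1     1     1     1     1     2     2     2     2     3     3
          6     1     0     0     1     1     1     2     1     2     3     3     3     5     4

4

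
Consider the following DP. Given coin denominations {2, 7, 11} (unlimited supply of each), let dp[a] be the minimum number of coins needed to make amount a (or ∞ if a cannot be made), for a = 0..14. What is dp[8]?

4

 a  0  1  2  3  4  5  6  7  8  9 10 11 12 13 14
dp  0  -  1  -  2  -  3  1  4  2  5  1  6  2  2
(- denotes ∞ / unreachable)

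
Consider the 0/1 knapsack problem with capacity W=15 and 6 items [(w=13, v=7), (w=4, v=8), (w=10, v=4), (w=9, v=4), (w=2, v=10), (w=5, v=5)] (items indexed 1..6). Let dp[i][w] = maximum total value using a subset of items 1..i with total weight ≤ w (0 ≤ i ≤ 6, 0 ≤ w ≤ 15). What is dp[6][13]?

i\w   0   1   2   3   4   5   6   7   8   9  10  11  12  13  14  15
  0   0   0   0   0   0   0   0   0   0   0   0   0   0   0   0   0
  1   0   0   0   0   0   0   0   0   0   0   0   0   0   7   7   7
  2   0   0   0   0   8   8   8   8   8   8   8   8   8   8   8   8
  3   0   0   0   0   8   8   8   8   8   8   8   8   8   8  12  12
  4   0   0   0   0   8   8   8   8   8   8   8   8   8  12  12  12
  5   0   0  10  10  10  10  18  18  18  18  18  18  18  18  18  22
  6   0   0  10  10  10  10  18  18  18  18  18  23  23  23  23  23

23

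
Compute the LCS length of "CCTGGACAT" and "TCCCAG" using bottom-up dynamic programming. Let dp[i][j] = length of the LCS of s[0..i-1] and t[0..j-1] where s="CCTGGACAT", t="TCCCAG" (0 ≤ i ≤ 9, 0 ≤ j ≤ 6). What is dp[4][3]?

2

   ''  T  C  C  C  A  G
''  0  0  0  0  0  0  0
 C  0  0  1  1  1  1  1
 C  0  0  1  2  2  2  2
 T  0  1  1  2  2  2  2
 G  0  1  1  2  2  2  3
 G  0  1  1  2  2  2  3
 A  0  1  1  2  2  3  3
 C  0  1  2  2  3  3  3
 A  0  1  2  2  3  4  4
 T  0  1  2  2  3  4  4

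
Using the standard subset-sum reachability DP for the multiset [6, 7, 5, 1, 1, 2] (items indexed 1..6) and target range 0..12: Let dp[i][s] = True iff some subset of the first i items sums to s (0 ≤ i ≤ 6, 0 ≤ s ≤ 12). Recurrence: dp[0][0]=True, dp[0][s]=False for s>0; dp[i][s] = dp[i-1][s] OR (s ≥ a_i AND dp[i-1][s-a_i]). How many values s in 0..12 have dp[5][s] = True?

i\s   0   1   2   3   4   5   6   7   8   9  10  11  12
  0   T   F   F   F   F   F   F   F   F   F   F   F   F
  1   T   F   F   F   F   F   T   F   F   F   F   F   F
  2   T   F   F   F   F   F   T   T   F   F   F   F   F
  3   T   F   F   F   F   T   T   T   F   F   F   T   T
  4   T   T   F   F   F   T   T   T   T   F   F   T   T
  5   T   T   T   F   F   T   T   T   T   T   F   T   T
  6   T   T   T   T   T   T   T   T   T   T   T   T   T

10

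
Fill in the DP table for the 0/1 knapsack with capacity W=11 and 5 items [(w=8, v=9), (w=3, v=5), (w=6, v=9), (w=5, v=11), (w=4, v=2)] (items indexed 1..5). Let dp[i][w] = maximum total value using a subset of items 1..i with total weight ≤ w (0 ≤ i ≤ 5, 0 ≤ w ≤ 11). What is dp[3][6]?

9

i\w   0   1   2   3   4   5   6   7   8   9  10  11
  0   0   0   0   0   0   0   0   0   0   0   0   0
  1   0   0   0   0   0   0   0   0   9   9   9   9
  2   0   0   0   5   5   5   5   5   9   9   9  14
  3   0   0   0   5   5   5   9   9   9  14  14  14
  4   0   0   0   5   5  11  11  11  16  16  16  20
  5   0   0   0   5   5  11  11  11  16  16  16  20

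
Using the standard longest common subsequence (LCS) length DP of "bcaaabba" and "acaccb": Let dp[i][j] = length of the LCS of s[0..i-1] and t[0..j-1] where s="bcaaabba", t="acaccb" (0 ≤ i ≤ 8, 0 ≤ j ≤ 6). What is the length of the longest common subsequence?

   ''  a  c  a  c  c  b
''  0  0  0  0  0  0  0
 b  0  0  0  0  0  0  1
 c  0  0  1  1  1  1  1
 a  0  1  1  2  2  2  2
 a  0  1  1  2  2  2  2
 a  0  1  1  2  2  2  2
 b  0  1  1  2  2  2  3
 b  0  1  1  2  2  2  3
 a  0  1  1  2  2  2  3

3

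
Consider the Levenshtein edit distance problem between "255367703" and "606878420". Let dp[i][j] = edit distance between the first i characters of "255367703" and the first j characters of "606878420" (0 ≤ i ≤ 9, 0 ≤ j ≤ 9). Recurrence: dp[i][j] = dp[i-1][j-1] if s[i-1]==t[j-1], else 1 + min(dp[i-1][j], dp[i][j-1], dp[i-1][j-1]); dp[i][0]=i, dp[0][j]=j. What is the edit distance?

9

   ''  6  0  6  8  7  8  4  2  0
''  0  1  2  3  4  5  6  7  8  9
 2  1  1  2  3  4  5  6  7  7  8
 5  2  2  2  3  4  5  6  7  8  8
 5  3  3  3  3  4  5  6  7  8  9
 3  4  4  4  4  4  5  6  7  8  9
 6  5  4  5  4  5  5  6  7  8  9
 7  6  5  5  5  5  5  6  7  8  9
 7  7  6  6  6  6  5  6  7  8  9
 0  8  7  6  7  7  6  6  7  8  8
 3  9  8  7  7  8  7  7  7  8  9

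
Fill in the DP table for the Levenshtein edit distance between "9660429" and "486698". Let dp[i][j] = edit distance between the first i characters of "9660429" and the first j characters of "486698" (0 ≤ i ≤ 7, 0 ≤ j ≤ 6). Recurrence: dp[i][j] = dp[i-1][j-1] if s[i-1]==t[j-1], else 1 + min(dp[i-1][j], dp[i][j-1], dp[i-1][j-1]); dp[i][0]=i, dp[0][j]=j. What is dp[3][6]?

   ''  4  8  6  6  9  8
''  0  1  2  3  4  5  6
 9  1  1  2  3  4  4  5
 6  2  2  2  2  3  4  5
 6  3  3  3  2  2  3  4
 0  4  4  4  3  3  3  4
 4  5  4  5  4  4  4  4
 2  6  5  5  5  5  5  5
 9  7  6  6  6  6  5  6

4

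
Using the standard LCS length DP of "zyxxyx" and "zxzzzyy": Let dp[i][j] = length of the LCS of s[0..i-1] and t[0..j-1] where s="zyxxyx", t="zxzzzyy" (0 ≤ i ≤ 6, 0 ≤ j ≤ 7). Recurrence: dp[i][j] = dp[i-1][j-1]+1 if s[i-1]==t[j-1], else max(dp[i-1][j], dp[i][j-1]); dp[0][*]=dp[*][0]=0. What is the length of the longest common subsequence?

   ''  z  x  z  z  z  y  y
''  0  0  0  0  0  0  0  0
 z  0  1  1  1  1  1  1  1
 y  0  1  1  1  1  1  2  2
 x  0  1  2  2  2  2  2  2
 x  0  1  2  2  2  2  2  2
 y  0  1  2  2  2  2  3  3
 x  0  1  2  2  2  2  3  3

3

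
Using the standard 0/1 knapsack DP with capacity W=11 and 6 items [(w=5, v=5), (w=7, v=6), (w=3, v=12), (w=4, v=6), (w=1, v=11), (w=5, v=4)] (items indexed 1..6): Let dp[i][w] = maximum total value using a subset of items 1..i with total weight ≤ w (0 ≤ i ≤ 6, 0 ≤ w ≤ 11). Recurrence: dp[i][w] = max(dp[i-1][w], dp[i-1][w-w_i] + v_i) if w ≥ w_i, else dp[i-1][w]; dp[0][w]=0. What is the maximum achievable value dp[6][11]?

29

i\w   0   1   2   3   4   5   6   7   8   9  10  11
  0   0   0   0   0   0   0   0   0   0   0   0   0
  1   0   0   0   0   0   5   5   5   5   5   5   5
  2   0   0   0   0   0   5   5   6   6   6   6   6
  3   0   0   0  12  12  12  12  12  17  17  18  18
  4   0   0   0  12  12  12  12  18  18  18  18  18
  5   0  11  11  12  23  23  23  23  29  29  29  29
  6   0  11  11  12  23  23  23  23  29  29  29  29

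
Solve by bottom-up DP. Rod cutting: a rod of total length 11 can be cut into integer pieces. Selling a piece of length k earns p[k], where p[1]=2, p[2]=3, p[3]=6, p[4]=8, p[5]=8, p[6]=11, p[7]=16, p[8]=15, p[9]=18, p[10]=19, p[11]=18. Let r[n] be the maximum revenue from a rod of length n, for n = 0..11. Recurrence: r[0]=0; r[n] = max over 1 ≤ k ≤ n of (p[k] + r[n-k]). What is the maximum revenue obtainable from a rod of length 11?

   n    0    1    2    3    4    5    6    7    8    9   10   11
r[n]    0    2    4    6    8   10   12   16   18   20   22   24

24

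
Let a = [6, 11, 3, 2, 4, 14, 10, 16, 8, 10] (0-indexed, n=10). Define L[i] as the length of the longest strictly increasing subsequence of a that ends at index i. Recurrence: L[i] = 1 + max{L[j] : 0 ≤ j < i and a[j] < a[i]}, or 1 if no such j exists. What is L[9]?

4

   i    0    1    2    3    4    5    6    7    8    9
a[i]    6   11    3    2    4   14   10   16    8   10
L[i]    1    2    1    1    2    3    3    4    3    4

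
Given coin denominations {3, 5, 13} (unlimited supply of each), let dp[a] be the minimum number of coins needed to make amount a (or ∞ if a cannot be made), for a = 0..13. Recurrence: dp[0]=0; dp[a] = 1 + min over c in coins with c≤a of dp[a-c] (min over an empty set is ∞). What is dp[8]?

2

 a  0  1  2  3  4  5  6  7  8  9 10 11 12 13
dp  0  -  -  1  -  1  2  -  2  3  2  3  4  1
(- denotes ∞ / unreachable)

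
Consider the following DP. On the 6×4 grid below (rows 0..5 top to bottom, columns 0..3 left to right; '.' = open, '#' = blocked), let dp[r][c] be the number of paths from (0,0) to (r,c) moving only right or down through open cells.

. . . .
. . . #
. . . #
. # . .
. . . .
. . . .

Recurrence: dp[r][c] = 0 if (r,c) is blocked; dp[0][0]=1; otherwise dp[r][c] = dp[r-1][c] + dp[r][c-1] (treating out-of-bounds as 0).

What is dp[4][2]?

r\c   0   1   2   3
  0   1   1   1   1
  1   1   2   3   0
  2   1   3   6   0
  3   1   0   6   6
  4   1   1   7  13
  5   1   2   9  22

7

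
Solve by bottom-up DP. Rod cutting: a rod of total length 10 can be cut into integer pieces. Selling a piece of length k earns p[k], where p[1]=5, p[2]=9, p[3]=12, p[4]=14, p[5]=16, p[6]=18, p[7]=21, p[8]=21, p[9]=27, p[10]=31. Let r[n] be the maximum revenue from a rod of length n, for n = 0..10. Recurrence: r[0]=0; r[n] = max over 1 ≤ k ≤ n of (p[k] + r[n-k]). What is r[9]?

45

   n    0    1    2    3    4    5    6    7    8    9   10
r[n]    0    5   10   15   20   25   30   35   40   45   50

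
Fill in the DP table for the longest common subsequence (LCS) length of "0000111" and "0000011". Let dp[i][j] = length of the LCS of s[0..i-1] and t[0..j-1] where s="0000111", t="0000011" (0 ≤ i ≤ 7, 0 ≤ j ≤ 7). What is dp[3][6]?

   ''  0  0  0  0  0  1  1
''  0  0  0  0  0  0  0  0
 0  0  1  1  1  1  1  1  1
 0  0  1  2  2  2  2  2  2
 0  0  1  2  3  3  3  3  3
 0  0  1  2  3  4  4  4  4
 1  0  1  2  3  4  4  5  5
 1  0  1  2  3  4  4  5  6
 1  0  1  2  3  4  4  5  6

3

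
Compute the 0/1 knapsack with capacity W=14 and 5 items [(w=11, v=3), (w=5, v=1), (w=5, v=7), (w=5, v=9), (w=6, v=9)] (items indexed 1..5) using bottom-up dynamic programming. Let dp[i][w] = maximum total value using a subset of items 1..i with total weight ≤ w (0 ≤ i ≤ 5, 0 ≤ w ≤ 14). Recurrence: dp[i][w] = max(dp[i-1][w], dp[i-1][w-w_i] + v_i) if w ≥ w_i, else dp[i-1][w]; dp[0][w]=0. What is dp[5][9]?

9

i\w   0   1   2   3   4   5   6   7   8   9  10  11  12  13  14
  0   0   0   0   0   0   0   0   0   0   0   0   0   0   0   0
  1   0   0   0   0   0   0   0   0   0   0   0   3   3   3   3
  2   0   0   0   0   0   1   1   1   1   1   1   3   3   3   3
  3   0   0   0   0   0   7   7   7   7   7   8   8   8   8   8
  4   0   0   0   0   0   9   9   9   9   9  16  16  16  16  16
  5   0   0   0   0   0   9   9   9   9   9  16  18  18  18  18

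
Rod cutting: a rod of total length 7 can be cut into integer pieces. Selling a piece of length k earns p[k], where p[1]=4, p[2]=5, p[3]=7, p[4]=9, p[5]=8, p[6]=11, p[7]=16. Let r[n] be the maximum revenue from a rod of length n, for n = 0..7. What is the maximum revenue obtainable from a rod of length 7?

   n    0    1    2    3    4    5    6    7
r[n]    0    4    8   12   16   20   24   28

28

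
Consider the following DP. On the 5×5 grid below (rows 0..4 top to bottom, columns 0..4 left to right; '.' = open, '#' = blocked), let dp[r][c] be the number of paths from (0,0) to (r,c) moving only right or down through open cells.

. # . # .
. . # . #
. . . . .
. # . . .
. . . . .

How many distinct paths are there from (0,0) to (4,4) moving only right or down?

r\c   0   1   2   3   4
  0   1   0   0   0   0
  1   1   1   0   0   0
  2   1   2   2   2   2
  3   1   0   2   4   6
  4   1   1   3   7  13

13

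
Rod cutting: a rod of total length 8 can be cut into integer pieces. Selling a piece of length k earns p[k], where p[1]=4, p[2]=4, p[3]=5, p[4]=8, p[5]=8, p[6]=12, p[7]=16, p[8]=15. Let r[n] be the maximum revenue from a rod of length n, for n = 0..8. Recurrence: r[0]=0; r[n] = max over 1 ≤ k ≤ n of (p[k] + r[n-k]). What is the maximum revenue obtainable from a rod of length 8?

   n    0    1    2    3    4    5    6    7    8
r[n]    0    4    8   12   16   20   24   28   32

32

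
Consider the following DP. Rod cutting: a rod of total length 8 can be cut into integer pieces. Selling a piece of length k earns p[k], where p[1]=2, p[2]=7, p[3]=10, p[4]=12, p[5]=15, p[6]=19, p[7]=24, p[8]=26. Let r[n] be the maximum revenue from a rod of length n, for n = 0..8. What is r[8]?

28

   n    0    1    2    3    4    5    6    7    8
r[n]    0    2    7   10   14   17   21   24   28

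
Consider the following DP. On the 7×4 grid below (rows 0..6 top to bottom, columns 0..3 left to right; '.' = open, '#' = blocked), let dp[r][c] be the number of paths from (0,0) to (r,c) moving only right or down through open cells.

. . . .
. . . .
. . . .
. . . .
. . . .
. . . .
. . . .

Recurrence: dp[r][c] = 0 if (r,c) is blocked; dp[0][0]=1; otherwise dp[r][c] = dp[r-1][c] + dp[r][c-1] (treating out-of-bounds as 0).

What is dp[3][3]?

r\c   0   1   2   3
  0   1   1   1   1
  1   1   2   3   4
  2   1   3   6  10
  3   1   4  10  20
  4   1   5  15  35
  5   1   6  21  56
  6   1   7  28  84

20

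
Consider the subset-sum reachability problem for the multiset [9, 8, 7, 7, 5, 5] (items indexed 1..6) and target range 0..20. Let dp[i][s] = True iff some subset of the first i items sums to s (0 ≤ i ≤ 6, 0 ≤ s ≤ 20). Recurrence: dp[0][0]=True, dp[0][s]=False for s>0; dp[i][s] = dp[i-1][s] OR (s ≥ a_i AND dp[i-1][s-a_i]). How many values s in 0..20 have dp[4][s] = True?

i\s   0   1   2   3   4   5   6   7   8   9  10  11  12  13  14  15  16  17  18  19  20
  0   T   F   F   F   F   F   F   F   F   F   F   F   F   F   F   F   F   F   F   F   F
  1   T   F   F   F   F   F   F   F   F   T   F   F   F   F   F   F   F   F   F   F   F
  2   T   F   F   F   F   F   F   F   T   T   F   F   F   F   F   F   F   T   F   F   F
  3   T   F   F   F   F   F   F   T   T   T   F   F   F   F   F   T   T   T   F   F   F
  4   T   F   F   F   F   F   F   T   T   T   F   F   F   F   T   T   T   T   F   F   F
  5   T   F   F   F   F   T   F   T   T   T   F   F   T   T   T   T   T   T   F   T   T
  6   T   F   F   F   F   T   F   T   T   T   T   F   T   T   T   T   T   T   T   T   T

8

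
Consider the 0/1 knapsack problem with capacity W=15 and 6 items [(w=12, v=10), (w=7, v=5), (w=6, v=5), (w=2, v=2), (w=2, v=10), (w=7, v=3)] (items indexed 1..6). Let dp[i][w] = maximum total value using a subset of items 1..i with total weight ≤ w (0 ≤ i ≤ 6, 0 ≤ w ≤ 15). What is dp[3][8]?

5

i\w   0   1   2   3   4   5   6   7   8   9  10  11  12  13  14  15
  0   0   0   0   0   0   0   0   0   0   0   0   0   0   0   0   0
  1   0   0   0   0   0   0   0   0   0   0   0   0  10  10  10  10
  2   0   0   0   0   0   0   0   5   5   5   5   5  10  10  10  10
  3   0   0   0   0   0   0   5   5   5   5   5   5  10  10  10  10
  4   0   0   2   2   2   2   5   5   7   7   7   7  10  10  12  12
  5   0   0  10  10  12  12  12  12  15  15  17  17  17  17  20  20
  6   0   0  10  10  12  12  12  12  15  15  17  17  17  17  20  20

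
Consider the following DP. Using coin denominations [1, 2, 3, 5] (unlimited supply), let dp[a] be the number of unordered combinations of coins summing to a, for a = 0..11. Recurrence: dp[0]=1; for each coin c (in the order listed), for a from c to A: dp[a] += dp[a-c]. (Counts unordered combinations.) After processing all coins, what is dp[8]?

after  coin     0     1     2     3     4     5     6     7     8     9    10    11
          1     1     1     1     1     1     1     1     1     1     1     1     1
          2     1     1     2     2     3     3     4     4     5     5     6     6
          3     1     1     2     3     4     5     7     8    10    12    14    16
          5     1     1     2     3     4     6     8    10    13    16    20    24

13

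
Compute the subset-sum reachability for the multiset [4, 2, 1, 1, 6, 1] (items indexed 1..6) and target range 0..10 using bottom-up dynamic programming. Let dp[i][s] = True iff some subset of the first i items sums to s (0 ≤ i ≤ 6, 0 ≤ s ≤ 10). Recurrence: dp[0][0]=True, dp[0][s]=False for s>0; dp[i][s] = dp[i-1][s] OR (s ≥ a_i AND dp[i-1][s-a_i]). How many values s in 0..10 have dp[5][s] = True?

i\s   0   1   2   3   4   5   6   7   8   9  10
  0   T   F   F   F   F   F   F   F   F   F   F
  1   T   F   F   F   T   F   F   F   F   F   F
  2   T   F   T   F   T   F   T   F   F   F   F
  3   T   T   T   T   T   T   T   T   F   F   F
  4   T   T   T   T   T   T   T   T   T   F   F
  5   T   T   T   T   T   T   T   T   T   T   T
  6   T   T   T   T   T   T   T   T   T   T   T

11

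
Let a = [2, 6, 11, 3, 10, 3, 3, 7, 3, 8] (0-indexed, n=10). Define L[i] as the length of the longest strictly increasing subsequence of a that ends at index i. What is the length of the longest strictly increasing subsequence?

   i    0    1    2    3    4    5    6    7    8    9
a[i]    2    6   11    3   10    3    3    7    3    8
L[i]    1    2    3    2    3    2    2    3    2    4

4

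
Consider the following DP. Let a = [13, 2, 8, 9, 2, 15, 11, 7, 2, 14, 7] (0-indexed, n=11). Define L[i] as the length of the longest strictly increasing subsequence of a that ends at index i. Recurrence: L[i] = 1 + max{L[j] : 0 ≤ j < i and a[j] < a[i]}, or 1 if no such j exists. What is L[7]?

   i    0    1    2    3    4    5    6    7    8    9   10
a[i]   13    2    8    9    2   15   11    7    2   14    7
L[i]    1    1    2    3    1    4    4    2    1    5    2

2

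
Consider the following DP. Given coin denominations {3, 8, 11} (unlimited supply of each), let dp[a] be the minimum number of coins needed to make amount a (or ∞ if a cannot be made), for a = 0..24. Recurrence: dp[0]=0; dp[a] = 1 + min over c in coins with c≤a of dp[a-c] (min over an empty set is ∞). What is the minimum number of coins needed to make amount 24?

3

 a  0  1  2  3  4  5  6  7  8  9 10 11 12 13 14 15 16 17 18 19 20 21 22 23 24
dp  0  -  -  1  -  -  2  -  1  3  -  1  4  -  2  5  2  3  6  2  4  7  2  5  3
(- denotes ∞ / unreachable)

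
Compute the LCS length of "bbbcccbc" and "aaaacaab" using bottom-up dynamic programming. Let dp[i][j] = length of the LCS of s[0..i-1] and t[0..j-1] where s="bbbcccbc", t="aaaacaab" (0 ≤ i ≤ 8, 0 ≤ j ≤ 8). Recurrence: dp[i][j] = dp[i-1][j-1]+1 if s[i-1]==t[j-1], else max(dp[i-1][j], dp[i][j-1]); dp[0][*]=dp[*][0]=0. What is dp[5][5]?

1

   ''  a  a  a  a  c  a  a  b
''  0  0  0  0  0  0  0  0  0
 b  0  0  0  0  0  0  0  0  1
 b  0  0  0  0  0  0  0  0  1
 b  0  0  0  0  0  0  0  0  1
 c  0  0  0  0  0  1  1  1  1
 c  0  0  0  0  0  1  1  1  1
 c  0  0  0  0  0  1  1  1  1
 b  0  0  0  0  0  1  1  1  2
 c  0  0  0  0  0  1  1  1  2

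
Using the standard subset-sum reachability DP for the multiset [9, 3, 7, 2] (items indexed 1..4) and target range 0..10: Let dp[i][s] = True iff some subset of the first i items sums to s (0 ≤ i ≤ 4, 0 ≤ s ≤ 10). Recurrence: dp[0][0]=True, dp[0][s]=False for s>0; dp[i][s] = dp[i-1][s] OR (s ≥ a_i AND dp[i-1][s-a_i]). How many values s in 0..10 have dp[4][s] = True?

i\s   0   1   2   3   4   5   6   7   8   9  10
  0   T   F   F   F   F   F   F   F   F   F   F
  1   T   F   F   F   F   F   F   F   F   T   F
  2   T   F   F   T   F   F   F   F   F   T   F
  3   T   F   F   T   F   F   F   T   F   T   T
  4   T   F   T   T   F   T   F   T   F   T   T

7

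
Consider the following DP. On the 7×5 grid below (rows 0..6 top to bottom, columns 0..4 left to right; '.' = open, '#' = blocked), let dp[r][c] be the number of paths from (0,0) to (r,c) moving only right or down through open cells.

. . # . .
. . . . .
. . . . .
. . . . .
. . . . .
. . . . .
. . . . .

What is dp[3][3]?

r\c   0   1   2   3   4
  0   1   1   0   0   0
  1   1   2   2   2   2
  2   1   3   5   7   9
  3   1   4   9  16  25
  4   1   5  14  30  55
  5   1   6  20  50 105
  6   1   7  27  77 182

16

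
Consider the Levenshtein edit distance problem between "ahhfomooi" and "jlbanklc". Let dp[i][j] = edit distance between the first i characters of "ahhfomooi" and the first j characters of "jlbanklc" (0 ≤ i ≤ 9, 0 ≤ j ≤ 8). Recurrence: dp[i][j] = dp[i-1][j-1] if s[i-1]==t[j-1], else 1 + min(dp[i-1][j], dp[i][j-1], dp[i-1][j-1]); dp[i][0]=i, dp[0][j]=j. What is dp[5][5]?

   ''  j  l  b  a  n  k  l  c
''  0  1  2  3  4  5  6  7  8
 a  1  1  2  3  3  4  5  6  7
 h  2  2  2  3  4  4  5  6  7
 h  3  3  3  3  4  5  5  6  7
 f  4  4  4  4  4  5  6  6  7
 o  5  5  5  5  5  5  6  7  7
 m  6  6  6  6  6  6  6  7  8
 o  7  7  7  7  7  7  7  7  8
 o  8  8  8  8  8  8  8  8  8
 i  9  9  9  9  9  9  9  9  9

5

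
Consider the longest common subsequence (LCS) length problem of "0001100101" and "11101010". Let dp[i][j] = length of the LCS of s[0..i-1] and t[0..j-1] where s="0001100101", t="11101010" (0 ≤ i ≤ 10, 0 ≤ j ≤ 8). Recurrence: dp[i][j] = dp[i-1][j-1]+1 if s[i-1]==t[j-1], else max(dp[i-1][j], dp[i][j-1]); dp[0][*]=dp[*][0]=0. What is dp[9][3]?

3

   ''  1  1  1  0  1  0  1  0
''  0  0  0  0  0  0  0  0  0
 0  0  0  0  0  1  1  1  1  1
 0  0  0  0  0  1  1  2  2  2
 0  0  0  0  0  1  1  2  2  3
 1  0  1  1  1  1  2  2  3  3
 1  0  1  2  2  2  2  2  3  3
 0  0  1  2  2  3  3  3  3  4
 0  0  1  2  2  3  3  4  4  4
 1  0  1  2  3  3  4  4  5  5
 0  0  1  2  3  4  4  5  5  6
 1  0  1  2  3  4  5  5  6  6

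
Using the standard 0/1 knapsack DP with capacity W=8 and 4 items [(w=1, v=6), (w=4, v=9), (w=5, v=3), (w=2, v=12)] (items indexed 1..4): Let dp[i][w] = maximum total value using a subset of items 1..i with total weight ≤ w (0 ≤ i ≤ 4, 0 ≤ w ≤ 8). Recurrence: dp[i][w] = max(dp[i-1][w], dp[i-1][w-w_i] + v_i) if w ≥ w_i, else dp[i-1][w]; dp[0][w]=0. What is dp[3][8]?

i\w   0   1   2   3   4   5   6   7   8
  0   0   0   0   0   0   0   0   0   0
  1   0   6   6   6   6   6   6   6   6
  2   0   6   6   6   9  15  15  15  15
  3   0   6   6   6   9  15  15  15  15
  4   0   6  12  18  18  18  21  27  27

15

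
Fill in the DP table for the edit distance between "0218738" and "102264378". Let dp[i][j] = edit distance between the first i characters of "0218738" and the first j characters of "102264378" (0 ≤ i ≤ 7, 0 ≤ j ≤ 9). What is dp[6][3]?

5

   ''  1  0  2  2  6  4  3  7  8
''  0  1  2  3  4  5  6  7  8  9
 0  1  1  1  2  3  4  5  6  7  8
 2  2  2  2  1  2  3  4  5  6  7
 1  3  2  3  2  2  3  4  5  6  7
 8  4  3  3  3  3  3  4  5  6  6
 7  5  4  4  4  4  4  4  5  5  6
 3  6  5  5  5  5  5  5  4  5  6
 8  7  6  6  6  6  6  6  5  5  5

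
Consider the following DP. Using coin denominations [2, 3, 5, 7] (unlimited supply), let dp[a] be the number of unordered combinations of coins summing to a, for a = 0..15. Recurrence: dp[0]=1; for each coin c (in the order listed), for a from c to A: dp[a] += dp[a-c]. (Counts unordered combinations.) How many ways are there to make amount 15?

after  coin     0     1     2     3     4     5     6     7     8     9    10    11    12    13    14    15
          2     1     0     1     0     1     0     1     0     1     0     1     0     1     0     1     0
          3     1     0     1     1     1     1     2     1     2     2     2     2     3     2     3     3
          5     1     0     1     1     1     2     2     2     3     3     4     4     5     5     6     7
          7     1     0     1     1     1     2     2     3     3     4     5     5     7     7     9    10

10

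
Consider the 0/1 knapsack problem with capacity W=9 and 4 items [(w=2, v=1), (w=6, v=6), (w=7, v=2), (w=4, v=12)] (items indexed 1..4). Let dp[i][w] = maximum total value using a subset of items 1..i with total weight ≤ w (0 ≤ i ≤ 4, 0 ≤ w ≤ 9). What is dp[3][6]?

6

i\w   0   1   2   3   4   5   6   7   8   9
  0   0   0   0   0   0   0   0   0   0   0
  1   0   0   1   1   1   1   1   1   1   1
  2   0   0   1   1   1   1   6   6   7   7
  3   0   0   1   1   1   1   6   6   7   7
  4   0   0   1   1  12  12  13  13  13  13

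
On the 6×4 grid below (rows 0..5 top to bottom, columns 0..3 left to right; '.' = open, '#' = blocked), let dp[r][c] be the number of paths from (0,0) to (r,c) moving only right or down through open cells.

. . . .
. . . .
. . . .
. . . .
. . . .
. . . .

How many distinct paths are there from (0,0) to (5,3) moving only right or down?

r\c   0   1   2   3
  0   1   1   1   1
  1   1   2   3   4
  2   1   3   6  10
  3   1   4  10  20
  4   1   5  15  35
  5   1   6  21  56

56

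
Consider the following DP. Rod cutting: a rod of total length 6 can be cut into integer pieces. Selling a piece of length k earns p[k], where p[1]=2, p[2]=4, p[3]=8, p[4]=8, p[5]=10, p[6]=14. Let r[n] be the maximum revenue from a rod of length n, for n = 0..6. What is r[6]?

16

   n    0    1    2    3    4    5    6
r[n]    0    2    4    8   10   12   16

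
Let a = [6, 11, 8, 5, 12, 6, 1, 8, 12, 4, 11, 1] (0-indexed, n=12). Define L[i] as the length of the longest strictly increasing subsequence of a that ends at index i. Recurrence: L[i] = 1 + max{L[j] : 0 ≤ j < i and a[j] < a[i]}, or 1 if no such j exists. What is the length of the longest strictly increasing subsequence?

   i    0    1    2    3    4    5    6    7    8    9   10   11
a[i]    6   11    8    5   12    6    1    8   12    4   11    1
L[i]    1    2    2    1    3    2    1    3    4    2    4    1

4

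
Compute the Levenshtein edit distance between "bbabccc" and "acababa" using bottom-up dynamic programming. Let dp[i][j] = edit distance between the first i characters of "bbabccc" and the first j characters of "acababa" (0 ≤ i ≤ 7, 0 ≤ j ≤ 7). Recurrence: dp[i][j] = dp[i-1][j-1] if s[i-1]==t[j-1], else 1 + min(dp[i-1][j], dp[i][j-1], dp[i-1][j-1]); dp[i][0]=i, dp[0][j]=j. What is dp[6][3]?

4

   ''  a  c  a  b  a  b  a
''  0  1  2  3  4  5  6  7
 b  1  1  2  3  3  4  5  6
 b  2  2  2  3  3  4  4  5
 a  3  2  3  2  3  3  4  4
 b  4  3  3  3  2  3  3  4
 c  5  4  3  4  3  3  4  4
 c  6  5  4  4  4  4  4  5
 c  7  6  5  5  5  5  5  5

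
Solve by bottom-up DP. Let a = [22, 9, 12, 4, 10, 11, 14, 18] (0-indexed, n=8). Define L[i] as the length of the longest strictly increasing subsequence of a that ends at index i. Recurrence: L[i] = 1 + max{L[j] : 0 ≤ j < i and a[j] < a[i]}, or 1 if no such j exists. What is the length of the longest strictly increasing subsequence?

5

   i    0    1    2    3    4    5    6    7
a[i]   22    9   12    4   10   11   14   18
L[i]    1    1    2    1    2    3    4    5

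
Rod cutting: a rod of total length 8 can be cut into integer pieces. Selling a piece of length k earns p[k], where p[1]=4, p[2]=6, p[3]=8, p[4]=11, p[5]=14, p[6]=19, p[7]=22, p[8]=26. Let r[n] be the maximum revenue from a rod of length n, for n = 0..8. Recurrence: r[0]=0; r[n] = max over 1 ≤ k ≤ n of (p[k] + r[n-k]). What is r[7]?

   n    0    1    2    3    4    5    6    7    8
r[n]    0    4    8   12   16   20   24   28   32

28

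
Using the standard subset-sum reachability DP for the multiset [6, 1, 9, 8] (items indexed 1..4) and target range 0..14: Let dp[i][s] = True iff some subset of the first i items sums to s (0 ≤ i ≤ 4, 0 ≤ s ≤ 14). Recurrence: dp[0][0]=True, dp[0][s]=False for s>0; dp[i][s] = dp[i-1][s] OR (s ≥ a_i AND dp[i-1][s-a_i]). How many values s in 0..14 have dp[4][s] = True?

8

i\s   0   1   2   3   4   5   6   7   8   9  10  11  12  13  14
  0   T   F   F   F   F   F   F   F   F   F   F   F   F   F   F
  1   T   F   F   F   F   F   T   F   F   F   F   F   F   F   F
  2   T   T   F   F   F   F   T   T   F   F   F   F   F   F   F
  3   T   T   F   F   F   F   T   T   F   T   T   F   F   F   F
  4   T   T   F   F   F   F   T   T   T   T   T   F   F   F   T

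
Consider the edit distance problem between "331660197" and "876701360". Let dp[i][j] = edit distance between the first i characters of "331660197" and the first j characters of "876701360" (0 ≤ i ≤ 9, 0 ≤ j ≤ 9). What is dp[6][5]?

4

   ''  8  7  6  7  0  1  3  6  0
''  0  1  2  3  4  5  6  7  8  9
 3  1  1  2  3  4  5  6  6  7  8
 3  2  2  2  3  4  5  6  6  7  8
 1  3  3  3  3  4  5  5  6  7  8
 6  4  4  4  3  4  5  6  6  6  7
 6  5  5  5  4  4  5  6  7  6  7
 0  6  6  6  5  5  4  5  6  7  6
 1  7  7  7  6  6  5  4  5  6  7
 9  8  8  8  7  7  6  5  5  6  7
 7  9  9  8  8  7  7  6  6  6  7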